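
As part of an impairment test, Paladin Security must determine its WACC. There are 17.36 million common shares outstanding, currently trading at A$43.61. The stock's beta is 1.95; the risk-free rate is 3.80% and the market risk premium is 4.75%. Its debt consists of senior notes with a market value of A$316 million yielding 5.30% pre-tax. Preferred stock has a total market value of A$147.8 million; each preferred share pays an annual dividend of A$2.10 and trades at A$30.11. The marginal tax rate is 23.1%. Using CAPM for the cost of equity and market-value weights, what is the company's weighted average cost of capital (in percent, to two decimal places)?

Cost of equity via CAPM: Re = 3.8% + 1.95 × 4.75% = 13.0625%.
Cost of preferred: Rp = 2.1 / 30.11 = 6.9744%.
Market value of equity E = 43.61 × 17.36m = 757.0696m.
Total capital V = 757.0696 + 147.8 + 316 = 1220.8696.
Equity: weight = 757.0696/1220.8696 = 0.6201; cost = 13.0625%.
Preferred: weight = 147.8/1220.8696 = 0.1211; cost = 6.9744%.
Senior notes: weight = 316/1220.8696 = 0.2588; after-tax cost = 5.3% × (1 − 23.1%) = 4.0757%.
WACC = 0.6201 × 13.0625% + 0.1211 × 6.9744% + 0.2588 × 4.0757% = 9.9994%.

10.00%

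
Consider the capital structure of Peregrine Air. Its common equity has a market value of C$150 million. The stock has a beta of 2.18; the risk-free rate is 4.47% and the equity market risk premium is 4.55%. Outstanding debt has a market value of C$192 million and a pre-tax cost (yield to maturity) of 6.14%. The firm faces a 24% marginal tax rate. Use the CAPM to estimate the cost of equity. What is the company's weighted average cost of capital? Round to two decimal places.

Cost of equity via CAPM: Re = 4.47% + 2.18 × 4.55% = 14.3890%.
Total capital V = 150 + 192 = 342.
Equity: weight = 150/342 = 0.4386; cost = 14.389%.
Debt: weight = 192/342 = 0.5614; after-tax cost = 6.14% × (1 − 24%) = 4.6664%.
WACC = 0.4386 × 14.3890% + 0.5614 × 4.6664% = 8.9307%.

8.93%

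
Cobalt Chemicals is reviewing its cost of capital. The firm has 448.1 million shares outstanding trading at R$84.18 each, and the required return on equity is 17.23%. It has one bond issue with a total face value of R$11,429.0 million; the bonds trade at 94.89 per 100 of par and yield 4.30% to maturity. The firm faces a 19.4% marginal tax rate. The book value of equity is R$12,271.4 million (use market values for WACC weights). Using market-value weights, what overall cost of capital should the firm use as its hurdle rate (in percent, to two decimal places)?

Market value of equity E = 84.18 × 448.1m = 37721.058m. Market value of debt D = 11429m × 94.89/100 = 10844.9781m.
Total capital V = 37721.058 + 10844.9781 = 48566.0361.
Equity: weight = 37721.058/48566.0361 = 0.7767; cost = 17.23%.
Bonds outstanding: weight = 10844.9781/48566.0361 = 0.2233; after-tax cost = 4.3% × (1 − 19.4%) = 3.4658%.
WACC = 0.7767 × 17.2300% + 0.2233 × 3.4658% = 14.1564%.

14.16%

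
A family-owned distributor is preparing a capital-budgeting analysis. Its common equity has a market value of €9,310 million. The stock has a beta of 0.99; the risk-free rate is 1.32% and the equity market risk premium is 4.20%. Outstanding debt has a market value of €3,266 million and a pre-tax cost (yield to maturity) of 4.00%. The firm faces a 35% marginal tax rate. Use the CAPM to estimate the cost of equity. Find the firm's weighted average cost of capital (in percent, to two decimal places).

4.73%

Cost of equity via CAPM: Re = 1.32% + 0.99 × 4.2% = 5.4780%.
Total capital V = 9310 + 3266 = 12576.
Equity: weight = 9310/12576 = 0.7403; cost = 5.478%.
Debt: weight = 3266/12576 = 0.2597; after-tax cost = 4% × (1 − 35%) = 2.6000%.
WACC = 0.7403 × 5.4780% + 0.2597 × 2.6000% = 4.7306%.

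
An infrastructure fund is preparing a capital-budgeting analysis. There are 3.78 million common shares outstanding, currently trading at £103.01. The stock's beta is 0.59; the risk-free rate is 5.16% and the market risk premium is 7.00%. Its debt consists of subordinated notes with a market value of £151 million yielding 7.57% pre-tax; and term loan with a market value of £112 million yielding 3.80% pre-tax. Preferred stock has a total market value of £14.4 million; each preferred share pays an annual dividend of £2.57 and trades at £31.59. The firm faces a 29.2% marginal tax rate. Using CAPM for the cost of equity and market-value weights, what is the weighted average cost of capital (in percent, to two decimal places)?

Cost of equity via CAPM: Re = 5.16% + 0.59 × 7.0% = 9.2900%.
Cost of preferred: Rp = 2.57 / 31.59 = 8.1355%.
Market value of equity E = 103.01 × 3.78m = 389.3778m.
Total capital V = 389.3778 + 14.4 + 151 + 112 = 666.7778.
Equity: weight = 389.3778/666.7778 = 0.5840; cost = 9.29%.
Preferred: weight = 14.4/666.7778 = 0.0216; cost = 8.1355%.
Subordinated notes: weight = 151/666.7778 = 0.2265; after-tax cost = 7.57% × (1 − 29.2%) = 5.3596%.
Term loan: weight = 112/666.7778 = 0.1680; after-tax cost = 3.8% × (1 − 29.2%) = 2.6904%.
WACC = 0.5840 × 9.2900% + 0.0216 × 8.1355% + 0.2265 × 5.3596% + 0.1680 × 2.6904% = 7.2664%.

7.27%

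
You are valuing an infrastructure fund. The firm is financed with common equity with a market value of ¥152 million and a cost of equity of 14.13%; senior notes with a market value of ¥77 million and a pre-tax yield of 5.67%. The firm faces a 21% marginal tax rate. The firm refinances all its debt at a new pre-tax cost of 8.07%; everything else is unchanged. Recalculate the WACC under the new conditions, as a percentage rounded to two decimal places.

After the change:
Total capital V = 152 + 77 = 229.
Equity: weight = 152/229 = 0.6638; cost = 14.13%.
Senior notes: weight = 77/229 = 0.3362; after-tax cost = 8.07% × (1 − 21%) = 6.3753%.
WACC = 0.6638 × 14.1300% + 0.3362 × 6.3753% = 11.5225%.

11.52%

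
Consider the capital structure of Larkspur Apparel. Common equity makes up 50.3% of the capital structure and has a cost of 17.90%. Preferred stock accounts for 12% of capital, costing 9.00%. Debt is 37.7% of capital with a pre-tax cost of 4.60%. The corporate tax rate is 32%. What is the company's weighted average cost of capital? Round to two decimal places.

After-tax cost of debt = 4.6% × (1 − 32%) = 3.1280%.
WACC = 0.503 × 17.9000% + 0.120 × 9.0000% + 0.377 × 3.1280% = 11.2630%.

11.26%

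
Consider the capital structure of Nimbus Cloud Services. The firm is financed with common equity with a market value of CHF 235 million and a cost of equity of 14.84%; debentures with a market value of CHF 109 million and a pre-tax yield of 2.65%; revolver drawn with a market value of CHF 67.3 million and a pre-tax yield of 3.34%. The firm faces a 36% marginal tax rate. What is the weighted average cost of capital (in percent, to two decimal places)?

Total capital V = 235 + 109 + 67.3 = 411.3.
Equity: weight = 235/411.3 = 0.5714; cost = 14.84%.
Debentures: weight = 109/411.3 = 0.2650; after-tax cost = 2.65% × (1 − 36%) = 1.6960%.
Revolver drawn: weight = 67.3/411.3 = 0.1636; after-tax cost = 3.34% × (1 − 36%) = 2.1376%.
WACC = 0.5714 × 14.8400% + 0.2650 × 1.6960% + 0.1636 × 2.1376% = 9.2782%.

9.28%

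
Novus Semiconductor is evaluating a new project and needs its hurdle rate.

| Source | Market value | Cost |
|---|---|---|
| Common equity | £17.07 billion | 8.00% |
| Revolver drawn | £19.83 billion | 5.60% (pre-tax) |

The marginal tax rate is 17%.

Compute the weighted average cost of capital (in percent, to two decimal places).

Total capital V = 17.07 + 19.83 = 36.9.
Equity: weight = 17.07/36.9 = 0.4626; cost = 8%.
Revolver drawn: weight = 19.83/36.9 = 0.5374; after-tax cost = 5.6% × (1 − 17%) = 4.6480%.
WACC = 0.4626 × 8.0000% + 0.5374 × 4.6480% = 6.1986%.

6.20%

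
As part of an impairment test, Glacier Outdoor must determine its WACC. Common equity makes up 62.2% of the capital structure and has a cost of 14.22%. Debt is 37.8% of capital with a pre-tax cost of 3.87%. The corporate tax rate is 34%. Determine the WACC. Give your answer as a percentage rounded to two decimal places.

9.81%

After-tax cost of debt = 3.87% × (1 − 34%) = 2.5542%.
WACC = 0.622 × 14.2200% + 0.378 × 2.5542% = 9.8103%.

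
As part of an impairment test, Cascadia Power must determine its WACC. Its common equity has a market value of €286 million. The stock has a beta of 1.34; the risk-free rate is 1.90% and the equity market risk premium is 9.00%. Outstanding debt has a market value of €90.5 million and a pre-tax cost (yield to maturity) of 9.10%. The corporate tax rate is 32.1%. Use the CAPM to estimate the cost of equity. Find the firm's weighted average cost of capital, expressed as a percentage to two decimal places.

Cost of equity via CAPM: Re = 1.9% + 1.34 × 9.0% = 13.9600%.
Total capital V = 286 + 90.5 = 376.5.
Equity: weight = 286/376.5 = 0.7596; cost = 13.96%.
Debt: weight = 90.5/376.5 = 0.2404; after-tax cost = 9.1% × (1 − 32.1%) = 6.1789%.
WACC = 0.7596 × 13.9600% + 0.2404 × 6.1789% = 12.0896%.

12.09%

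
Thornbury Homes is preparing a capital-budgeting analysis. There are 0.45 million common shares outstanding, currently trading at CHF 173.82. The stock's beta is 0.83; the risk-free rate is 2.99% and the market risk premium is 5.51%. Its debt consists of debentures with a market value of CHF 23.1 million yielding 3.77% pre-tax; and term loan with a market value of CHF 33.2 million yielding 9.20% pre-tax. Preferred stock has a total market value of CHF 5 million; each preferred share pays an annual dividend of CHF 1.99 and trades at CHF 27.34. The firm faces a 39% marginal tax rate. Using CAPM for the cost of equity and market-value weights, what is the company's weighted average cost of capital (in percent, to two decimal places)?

Cost of equity via CAPM: Re = 2.99% + 0.83 × 5.51% = 7.5633%.
Cost of preferred: Rp = 1.99 / 27.34 = 7.2787%.
Market value of equity E = 173.82 × 0.45m = 78.219m.
Total capital V = 78.219 + 5 + 23.1 + 33.2 = 139.519.
Equity: weight = 78.219/139.519 = 0.5606; cost = 7.5633%.
Preferred: weight = 5/139.519 = 0.0358; cost = 7.2787%.
Debentures: weight = 23.1/139.519 = 0.1656; after-tax cost = 3.77% × (1 − 39%) = 2.2997%.
Term loan: weight = 33.2/139.519 = 0.2380; after-tax cost = 9.2% × (1 − 39%) = 5.6120%.
WACC = 0.5606 × 7.5633% + 0.0358 × 7.2787% + 0.1656 × 2.2997% + 0.2380 × 5.6120% = 6.2173%.

6.22%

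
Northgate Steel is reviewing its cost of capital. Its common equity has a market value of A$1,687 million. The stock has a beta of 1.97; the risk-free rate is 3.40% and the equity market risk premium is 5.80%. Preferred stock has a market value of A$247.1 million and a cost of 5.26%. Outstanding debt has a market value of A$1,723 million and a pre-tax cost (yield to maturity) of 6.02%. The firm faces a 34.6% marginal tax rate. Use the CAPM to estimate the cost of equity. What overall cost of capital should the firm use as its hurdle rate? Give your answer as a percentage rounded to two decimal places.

9.05%

Cost of equity via CAPM: Re = 3.4% + 1.97 × 5.8% = 14.8260%.
Total capital V = 1687 + 247.1 + 1723 = 3657.1.
Equity: weight = 1687/3657.1 = 0.4613; cost = 14.826%.
Preferred: weight = 247.1/3657.1 = 0.0676; cost = 5.26%.
Debt: weight = 1723/3657.1 = 0.4711; after-tax cost = 6.02% × (1 − 34.6%) = 3.9371%.
WACC = 0.4613 × 14.8260% + 0.0676 × 5.2600% + 0.4711 × 3.9371% = 9.0495%.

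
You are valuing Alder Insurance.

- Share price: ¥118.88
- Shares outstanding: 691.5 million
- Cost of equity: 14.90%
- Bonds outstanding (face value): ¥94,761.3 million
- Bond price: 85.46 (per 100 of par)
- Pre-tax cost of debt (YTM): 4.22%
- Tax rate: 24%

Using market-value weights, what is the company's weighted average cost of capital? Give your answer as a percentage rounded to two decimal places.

Market value of equity E = 118.88 × 691.5m = 82205.52m. Market value of debt D = 94761.3m × 85.46/100 = 80983.00698m.
Total capital V = 82205.52 + 80983.00698 = 163188.52698.
Equity: weight = 82205.52/163188.52698 = 0.5037; cost = 14.9%.
Bonds outstanding: weight = 80983.00698/163188.52698 = 0.4963; after-tax cost = 4.22% × (1 − 24%) = 3.2072%.
WACC = 0.5037 × 14.9000% + 0.4963 × 3.2072% = 9.0974%.

9.10%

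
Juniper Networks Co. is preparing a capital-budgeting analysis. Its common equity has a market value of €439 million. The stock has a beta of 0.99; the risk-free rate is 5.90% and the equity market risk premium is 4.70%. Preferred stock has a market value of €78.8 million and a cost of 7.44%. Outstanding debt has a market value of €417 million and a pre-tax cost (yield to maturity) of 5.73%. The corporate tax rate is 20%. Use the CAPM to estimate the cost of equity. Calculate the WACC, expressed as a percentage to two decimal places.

7.63%

Cost of equity via CAPM: Re = 5.9% + 0.99 × 4.7% = 10.5530%.
Total capital V = 439 + 78.8 + 417 = 934.8.
Equity: weight = 439/934.8 = 0.4696; cost = 10.553%.
Preferred: weight = 78.8/934.8 = 0.0843; cost = 7.44%.
Debt: weight = 417/934.8 = 0.4461; after-tax cost = 5.73% × (1 − 20%) = 4.5840%.
WACC = 0.4696 × 10.5530% + 0.0843 × 7.4400% + 0.4461 × 4.5840% = 7.6279%.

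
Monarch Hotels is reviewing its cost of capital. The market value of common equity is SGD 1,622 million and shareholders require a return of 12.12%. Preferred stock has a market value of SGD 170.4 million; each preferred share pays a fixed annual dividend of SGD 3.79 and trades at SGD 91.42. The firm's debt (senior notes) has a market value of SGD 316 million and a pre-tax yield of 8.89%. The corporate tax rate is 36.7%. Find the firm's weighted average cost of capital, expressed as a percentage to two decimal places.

Cost of preferred: Rp = 3.79 / 91.42 = 4.1457%.
Total capital V = 1622 + 170.4 + 316 = 2108.4.
Equity: weight = 1622/2108.4 = 0.7693; cost = 12.12%.
Preferred: weight = 170.4/2108.4 = 0.0808; cost = 4.1457%.
Senior notes: weight = 316/2108.4 = 0.1499; after-tax cost = 8.89% × (1 − 36.7%) = 5.6274%.
WACC = 0.7693 × 12.1200% + 0.0808 × 4.1457% + 0.1499 × 5.6274% = 10.5024%.

10.50%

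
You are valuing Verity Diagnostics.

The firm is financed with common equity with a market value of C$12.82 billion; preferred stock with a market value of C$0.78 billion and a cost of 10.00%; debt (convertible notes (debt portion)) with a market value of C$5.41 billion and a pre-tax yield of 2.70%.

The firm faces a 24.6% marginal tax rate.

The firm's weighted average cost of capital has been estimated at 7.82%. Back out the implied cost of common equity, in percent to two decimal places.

Total capital V = 12.82 + 0.78 + 5.41 = 19.01.
Equity weight = 12.82/19.01 = 0.6744.
Preferred weight = 0.78/19.01 = 0.0410.
Convertible notes (debt portion) weight = 5.41/19.01 = 0.2846.
Debt contribution = 0.2846 × 2.7% × (1 − 24.6%) = 0.5794%.
Preferred contribution = 0.0410 × 10% = 0.4103%.
Required equity contribution = 7.82% − 0.9897% = 6.8303%.
Re = 6.8303% / 0.6744 = 10.1283%.

10.13%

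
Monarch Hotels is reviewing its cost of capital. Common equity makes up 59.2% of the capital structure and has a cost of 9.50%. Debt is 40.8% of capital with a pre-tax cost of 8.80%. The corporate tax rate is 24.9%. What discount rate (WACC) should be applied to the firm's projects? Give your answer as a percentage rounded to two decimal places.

8.32%

After-tax cost of debt = 8.8% × (1 − 24.9%) = 6.6088%.
WACC = 0.592 × 9.5000% + 0.408 × 6.6088% = 8.3204%.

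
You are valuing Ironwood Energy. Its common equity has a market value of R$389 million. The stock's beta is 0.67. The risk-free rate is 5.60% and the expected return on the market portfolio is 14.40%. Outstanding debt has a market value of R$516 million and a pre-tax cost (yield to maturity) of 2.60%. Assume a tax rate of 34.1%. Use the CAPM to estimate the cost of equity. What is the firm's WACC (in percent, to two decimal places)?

Market risk premium = 14.4% − 5.6% = 8.8%.
Cost of equity via CAPM: Re = 5.6% + 0.67 × 8.8% = 11.4960%.
Total capital V = 389 + 516 = 905.
Equity: weight = 389/905 = 0.4298; cost = 11.496%.
Debt: weight = 516/905 = 0.5702; after-tax cost = 2.6% × (1 − 34.1%) = 1.7134%.
WACC = 0.4298 × 11.4960% + 0.5702 × 1.7134% = 5.9183%.

5.92%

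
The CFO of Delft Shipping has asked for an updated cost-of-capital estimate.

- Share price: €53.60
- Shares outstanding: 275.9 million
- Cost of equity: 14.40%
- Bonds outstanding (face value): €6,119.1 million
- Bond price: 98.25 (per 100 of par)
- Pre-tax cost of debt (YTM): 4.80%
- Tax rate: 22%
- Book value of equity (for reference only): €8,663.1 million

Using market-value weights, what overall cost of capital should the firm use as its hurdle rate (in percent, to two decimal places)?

11.32%

Market value of equity E = 53.6 × 275.9m = 14788.24m. Market value of debt D = 6119.1m × 98.25/100 = 6012.01575m.
Total capital V = 14788.24 + 6012.01575 = 20800.25575.
Equity: weight = 14788.24/20800.25575 = 0.7110; cost = 14.4%.
Bonds outstanding: weight = 6012.01575/20800.25575 = 0.2890; after-tax cost = 4.8% × (1 − 22%) = 3.7440%.
WACC = 0.7110 × 14.4000% + 0.2890 × 3.7440% = 11.3200%.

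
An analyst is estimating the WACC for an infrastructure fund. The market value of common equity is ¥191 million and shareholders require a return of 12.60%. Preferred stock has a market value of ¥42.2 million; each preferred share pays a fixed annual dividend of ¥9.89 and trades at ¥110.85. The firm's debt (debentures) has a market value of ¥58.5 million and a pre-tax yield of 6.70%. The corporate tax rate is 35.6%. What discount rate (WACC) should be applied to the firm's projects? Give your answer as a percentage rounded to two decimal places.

10.41%

Cost of preferred: Rp = 9.89 / 110.85 = 8.9220%.
Total capital V = 191 + 42.2 + 58.5 = 291.7.
Equity: weight = 191/291.7 = 0.6548; cost = 12.6%.
Preferred: weight = 42.2/291.7 = 0.1447; cost = 8.922%.
Debentures: weight = 58.5/291.7 = 0.2005; after-tax cost = 6.7% × (1 − 35.6%) = 4.3148%.
WACC = 0.6548 × 12.6000% + 0.1447 × 8.9220% + 0.2005 × 4.3148% = 10.4063%.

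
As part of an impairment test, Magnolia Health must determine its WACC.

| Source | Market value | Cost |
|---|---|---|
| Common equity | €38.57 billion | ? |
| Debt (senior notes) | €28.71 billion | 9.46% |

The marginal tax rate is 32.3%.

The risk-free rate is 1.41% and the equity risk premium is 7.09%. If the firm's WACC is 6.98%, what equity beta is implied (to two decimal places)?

Total capital V = 38.57 + 28.71 = 67.28.
Equity weight = 38.57/67.28 = 0.5733.
Senior notes weight = 28.71/67.28 = 0.4267.
Debt contribution = 0.4267 × 9.46% × (1 − 32.3%) = 2.7329%.
Required equity contribution = 6.98% − 2.7329% = 4.2471%  ⇒  Re = 7.4084%.
CAPM: 7.4084% = 1.41% + β × 7.09%  ⇒  β = 0.8460.

0.85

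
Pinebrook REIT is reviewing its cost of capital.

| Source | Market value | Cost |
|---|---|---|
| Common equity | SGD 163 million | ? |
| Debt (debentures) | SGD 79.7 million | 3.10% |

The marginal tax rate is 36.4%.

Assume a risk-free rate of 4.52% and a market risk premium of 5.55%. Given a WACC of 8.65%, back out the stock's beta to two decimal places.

1.33

Total capital V = 163 + 79.7 = 242.7.
Equity weight = 163/242.7 = 0.6716.
Debentures weight = 79.7/242.7 = 0.3284.
Debt contribution = 0.3284 × 3.1% × (1 − 36.4%) = 0.6475%.
Required equity contribution = 8.65% − 0.6475% = 8.0025%  ⇒  Re = 11.9155%.
CAPM: 11.9155% = 4.52% + β × 5.55%  ⇒  β = 1.3325.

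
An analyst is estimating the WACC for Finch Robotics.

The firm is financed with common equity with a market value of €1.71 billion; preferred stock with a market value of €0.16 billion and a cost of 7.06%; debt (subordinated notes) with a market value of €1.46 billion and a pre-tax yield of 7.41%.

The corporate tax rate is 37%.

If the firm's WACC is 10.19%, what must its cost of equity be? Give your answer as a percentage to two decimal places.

15.20%

Total capital V = 1.71 + 0.16 + 1.46 = 3.33.
Equity weight = 1.71/3.33 = 0.5135.
Preferred weight = 0.16/3.33 = 0.0480.
Subordinated notes weight = 1.46/3.33 = 0.4384.
Debt contribution = 0.4384 × 7.41% × (1 − 37%) = 2.0468%.
Preferred contribution = 0.0480 × 7.06% = 0.3392%.
Required equity contribution = 10.19% − 2.3860% = 7.8040%.
Re = 7.8040% / 0.5135 = 15.1973%.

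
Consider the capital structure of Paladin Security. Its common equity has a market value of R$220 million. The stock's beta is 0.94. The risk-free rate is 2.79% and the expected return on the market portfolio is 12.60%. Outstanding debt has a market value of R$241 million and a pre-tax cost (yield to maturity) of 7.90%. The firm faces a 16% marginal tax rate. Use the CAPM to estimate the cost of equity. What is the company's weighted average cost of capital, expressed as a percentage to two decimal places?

Market risk premium = 12.6% − 2.79% = 9.81%.
Cost of equity via CAPM: Re = 2.79% + 0.94 × 9.81% = 12.0114%.
Total capital V = 220 + 241 = 461.
Equity: weight = 220/461 = 0.4772; cost = 12.0114%.
Debt: weight = 241/461 = 0.5228; after-tax cost = 7.9% × (1 − 16%) = 6.6360%.
WACC = 0.4772 × 12.0114% + 0.5228 × 6.6360% = 9.2013%.

9.20%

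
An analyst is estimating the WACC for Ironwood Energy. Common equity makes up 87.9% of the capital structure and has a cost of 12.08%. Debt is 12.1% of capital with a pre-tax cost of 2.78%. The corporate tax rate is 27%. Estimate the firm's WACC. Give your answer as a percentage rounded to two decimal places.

10.86%

After-tax cost of debt = 2.78% × (1 − 27%) = 2.0294%.
WACC = 0.879 × 12.0800% + 0.121 × 2.0294% = 10.8639%.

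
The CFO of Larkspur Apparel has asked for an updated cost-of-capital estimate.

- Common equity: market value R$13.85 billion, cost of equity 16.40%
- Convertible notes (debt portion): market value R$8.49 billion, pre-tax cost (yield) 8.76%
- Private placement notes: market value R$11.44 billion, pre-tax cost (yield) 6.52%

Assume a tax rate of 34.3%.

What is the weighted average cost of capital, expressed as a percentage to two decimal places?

Total capital V = 13.85 + 8.49 + 11.44 = 33.78.
Equity: weight = 13.85/33.78 = 0.4100; cost = 16.4%.
Convertible notes (debt portion): weight = 8.49/33.78 = 0.2513; after-tax cost = 8.76% × (1 − 34.3%) = 5.7553%.
Private placement notes: weight = 11.44/33.78 = 0.3387; after-tax cost = 6.52% × (1 − 34.3%) = 4.2836%.
WACC = 0.4100 × 16.4000% + 0.2513 × 5.7553% + 0.3387 × 4.2836% = 9.6213%.

9.62%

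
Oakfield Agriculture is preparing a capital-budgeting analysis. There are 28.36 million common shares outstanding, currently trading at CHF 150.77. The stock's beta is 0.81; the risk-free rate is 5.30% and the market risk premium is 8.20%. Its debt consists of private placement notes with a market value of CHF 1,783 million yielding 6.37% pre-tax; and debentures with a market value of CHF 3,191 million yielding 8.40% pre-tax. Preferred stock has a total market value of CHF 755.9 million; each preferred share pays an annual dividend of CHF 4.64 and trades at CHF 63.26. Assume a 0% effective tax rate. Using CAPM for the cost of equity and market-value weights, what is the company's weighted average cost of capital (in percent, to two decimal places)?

Cost of equity via CAPM: Re = 5.3% + 0.81 × 8.2% = 11.9420%.
Cost of preferred: Rp = 4.64 / 63.26 = 7.3348%.
Market value of equity E = 150.77 × 28.36m = 4275.8372m.
Total capital V = 4275.8372 + 755.9 + 1783 + 3191 = 10005.7372.
Equity: weight = 4275.8372/10005.7372 = 0.4273; cost = 11.942%.
Preferred: weight = 755.9/10005.7372 = 0.0755; cost = 7.3348%.
Private placement notes: weight = 1783/10005.7372 = 0.1782; after-tax cost = 6.37% × (1 − 0%) = 6.3700%.
Debentures: weight = 3191/10005.7372 = 0.3189; after-tax cost = 8.4% × (1 − 0%) = 8.4000%.
WACC = 0.4273 × 11.9420% + 0.0755 × 7.3348% + 0.1782 × 6.3700% + 0.3189 × 8.4000% = 9.4714%.

9.47%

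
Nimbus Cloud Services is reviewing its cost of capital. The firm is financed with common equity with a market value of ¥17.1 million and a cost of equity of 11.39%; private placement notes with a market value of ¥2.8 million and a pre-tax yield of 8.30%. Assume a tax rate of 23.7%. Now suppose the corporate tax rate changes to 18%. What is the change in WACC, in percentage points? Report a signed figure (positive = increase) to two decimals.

Current WACC:
Total capital V = 17.1 + 2.8 = 19.9.
Equity: weight = 17.1/19.9 = 0.8593; cost = 11.39%.
Private placement notes: weight = 2.8/19.9 = 0.1407; after-tax cost = 8.3% × (1 − 23.7%) = 6.3329%.
WACC = 0.8593 × 11.3900% + 0.1407 × 6.3329% = 10.6784%.
After the change:
Total capital V = 17.1 + 2.8 = 19.9.
Equity: weight = 17.1/19.9 = 0.8593; cost = 11.39%.
Private placement notes: weight = 2.8/19.9 = 0.1407; after-tax cost = 8.3% × (1 − 18%) = 6.8060%.
WACC = 0.8593 × 11.3900% + 0.1407 × 6.8060% = 10.7450%.
Change in WACC = 10.7450% − 10.6784% = 0.0666 pp.

+0.07 pp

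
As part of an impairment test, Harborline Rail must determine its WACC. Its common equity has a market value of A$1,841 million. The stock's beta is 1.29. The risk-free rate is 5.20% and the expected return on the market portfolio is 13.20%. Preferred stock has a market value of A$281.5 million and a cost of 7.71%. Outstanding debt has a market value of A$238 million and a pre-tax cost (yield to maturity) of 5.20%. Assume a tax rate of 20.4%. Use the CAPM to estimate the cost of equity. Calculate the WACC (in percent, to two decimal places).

Market risk premium = 13.2% − 5.2% = 8.0%.
Cost of equity via CAPM: Re = 5.2% + 1.29 × 8.0% = 15.5200%.
Total capital V = 1841 + 281.5 + 238 = 2360.5.
Equity: weight = 1841/2360.5 = 0.7799; cost = 15.52%.
Preferred: weight = 281.5/2360.5 = 0.1193; cost = 7.71%.
Debt: weight = 238/2360.5 = 0.1008; after-tax cost = 5.2% × (1 − 20.4%) = 4.1392%.
WACC = 0.7799 × 15.5200% + 0.1193 × 7.7100% + 0.1008 × 4.1392% = 13.4411%.

13.44%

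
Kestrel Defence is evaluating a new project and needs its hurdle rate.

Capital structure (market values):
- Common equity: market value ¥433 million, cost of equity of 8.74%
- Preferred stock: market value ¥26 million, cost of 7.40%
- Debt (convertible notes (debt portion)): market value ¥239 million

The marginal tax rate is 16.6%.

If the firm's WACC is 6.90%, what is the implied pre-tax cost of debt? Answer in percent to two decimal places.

4.21%

Total capital V = 433 + 26 + 239 = 698.
Equity weight = 433/698 = 0.6203.
Preferred weight = 26/698 = 0.0372.
Convertible notes (debt portion) weight = 239/698 = 0.3424.
Equity contribution = 0.6203 × 8.74% = 5.4218%.
Preferred contribution = 0.0372 × 7.4% = 0.2756%.
Remaining for debt = 6.9% − 5.6974% = 1.2026%.
Rd × (1 − 16.6%) × 0.3424 = 1.2026%  ⇒  Rd = 4.2111%.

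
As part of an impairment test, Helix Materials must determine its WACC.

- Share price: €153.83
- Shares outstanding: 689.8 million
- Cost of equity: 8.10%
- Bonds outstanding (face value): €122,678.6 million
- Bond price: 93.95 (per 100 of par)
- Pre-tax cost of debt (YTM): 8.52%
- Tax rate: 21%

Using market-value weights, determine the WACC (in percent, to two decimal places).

7.39%

Market value of equity E = 153.83 × 689.8m = 106111.934m. Market value of debt D = 122678.6m × 93.95/100 = 115256.5447m.
Total capital V = 106111.934 + 115256.5447 = 221368.4787.
Equity: weight = 106111.934/221368.4787 = 0.4793; cost = 8.1%.
Bonds outstanding: weight = 115256.5447/221368.4787 = 0.5207; after-tax cost = 8.52% × (1 − 21%) = 6.7308%.
WACC = 0.4793 × 8.1000% + 0.5207 × 6.7308% = 7.3871%.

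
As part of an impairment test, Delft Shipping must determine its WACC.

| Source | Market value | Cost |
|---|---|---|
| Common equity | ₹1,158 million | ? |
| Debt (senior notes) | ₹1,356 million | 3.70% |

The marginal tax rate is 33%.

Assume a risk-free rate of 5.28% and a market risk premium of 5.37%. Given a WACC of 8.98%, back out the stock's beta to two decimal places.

Total capital V = 1158 + 1356 = 2514.
Equity weight = 1158/2514 = 0.4606.
Senior notes weight = 1356/2514 = 0.5394.
Debt contribution = 0.5394 × 3.7% × (1 − 33%) = 1.3371%.
Required equity contribution = 8.98% − 1.3371% = 7.6429%  ⇒  Re = 16.5926%.
CAPM: 16.5926% = 5.28% + β × 5.37%  ⇒  β = 2.1066.

2.11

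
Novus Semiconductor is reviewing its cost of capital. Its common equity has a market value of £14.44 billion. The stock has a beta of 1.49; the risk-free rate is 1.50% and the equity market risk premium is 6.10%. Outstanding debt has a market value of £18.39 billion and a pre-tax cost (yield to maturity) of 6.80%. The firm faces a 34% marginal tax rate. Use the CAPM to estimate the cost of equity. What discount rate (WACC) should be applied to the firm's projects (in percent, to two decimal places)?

Cost of equity via CAPM: Re = 1.5% + 1.49 × 6.1% = 10.5890%.
Total capital V = 14.44 + 18.39 = 32.83.
Equity: weight = 14.44/32.83 = 0.4398; cost = 10.589%.
Debt: weight = 18.39/32.83 = 0.5602; after-tax cost = 6.8% × (1 − 34%) = 4.4880%.
WACC = 0.4398 × 10.5890% + 0.5602 × 4.4880% = 7.1715%.

7.17%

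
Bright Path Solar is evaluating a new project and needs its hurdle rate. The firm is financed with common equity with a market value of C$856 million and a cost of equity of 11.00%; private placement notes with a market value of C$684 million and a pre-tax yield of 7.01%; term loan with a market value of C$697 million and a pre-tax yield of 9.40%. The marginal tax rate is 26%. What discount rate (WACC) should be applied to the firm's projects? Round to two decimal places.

7.96%

Total capital V = 856 + 684 + 697 = 2237.
Equity: weight = 856/2237 = 0.3827; cost = 11%.
Private placement notes: weight = 684/2237 = 0.3058; after-tax cost = 7.01% × (1 − 26%) = 5.1874%.
Term loan: weight = 697/2237 = 0.3116; after-tax cost = 9.4% × (1 − 26%) = 6.9560%.
WACC = 0.3827 × 11.0000% + 0.3058 × 5.1874% + 0.3116 × 6.9560% = 7.9627%.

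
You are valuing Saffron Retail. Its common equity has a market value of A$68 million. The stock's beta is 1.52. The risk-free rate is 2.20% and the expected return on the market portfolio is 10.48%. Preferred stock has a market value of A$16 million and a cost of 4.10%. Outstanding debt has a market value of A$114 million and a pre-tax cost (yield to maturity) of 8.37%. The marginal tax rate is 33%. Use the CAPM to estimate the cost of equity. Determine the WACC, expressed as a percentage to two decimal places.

Market risk premium = 10.48% − 2.2% = 8.28%.
Cost of equity via CAPM: Re = 2.2% + 1.52 × 8.28% = 14.7856%.
Total capital V = 68 + 16 + 114 = 198.
Equity: weight = 68/198 = 0.3434; cost = 14.7856%.
Preferred: weight = 16/198 = 0.0808; cost = 4.1%.
Debt: weight = 114/198 = 0.5758; after-tax cost = 8.37% × (1 − 33%) = 5.6079%.
WACC = 0.3434 × 14.7856% + 0.0808 × 4.1000% + 0.5758 × 5.6079% = 8.6380%.

8.64%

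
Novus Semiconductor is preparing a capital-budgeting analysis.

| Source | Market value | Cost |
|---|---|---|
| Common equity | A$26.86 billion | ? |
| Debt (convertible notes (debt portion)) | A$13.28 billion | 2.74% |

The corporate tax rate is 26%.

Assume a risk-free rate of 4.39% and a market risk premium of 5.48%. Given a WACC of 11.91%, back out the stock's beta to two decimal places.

Total capital V = 26.86 + 13.28 = 40.14.
Equity weight = 26.86/40.14 = 0.6692.
Convertible notes (debt portion) weight = 13.28/40.14 = 0.3308.
Debt contribution = 0.3308 × 2.74% × (1 − 26%) = 0.6708%.
Required equity contribution = 11.91% − 0.6708% = 11.2392%  ⇒  Re = 16.7960%.
CAPM: 16.7960% = 4.39% + β × 5.48%  ⇒  β = 2.2639.

2.26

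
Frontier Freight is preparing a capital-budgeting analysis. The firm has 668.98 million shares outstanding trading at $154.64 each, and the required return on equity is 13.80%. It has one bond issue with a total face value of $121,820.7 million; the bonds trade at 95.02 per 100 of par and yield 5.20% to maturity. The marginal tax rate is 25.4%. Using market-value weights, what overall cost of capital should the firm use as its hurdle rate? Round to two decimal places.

8.56%

Market value of equity E = 154.64 × 668.98m = 103451.0672m. Market value of debt D = 121820.7m × 95.02/100 = 115754.02914m.
Total capital V = 103451.0672 + 115754.02914 = 219205.09634.
Equity: weight = 103451.0672/219205.09634 = 0.4719; cost = 13.8%.
Bonds outstanding: weight = 115754.02914/219205.09634 = 0.5281; after-tax cost = 5.2% × (1 − 25.4%) = 3.8792%.
WACC = 0.4719 × 13.8000% + 0.5281 × 3.8792% = 8.5612%.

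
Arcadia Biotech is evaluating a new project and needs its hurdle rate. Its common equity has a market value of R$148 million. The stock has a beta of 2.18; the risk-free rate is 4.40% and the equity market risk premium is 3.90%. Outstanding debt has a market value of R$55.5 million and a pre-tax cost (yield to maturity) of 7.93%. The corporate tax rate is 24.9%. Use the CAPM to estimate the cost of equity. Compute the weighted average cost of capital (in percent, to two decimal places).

Cost of equity via CAPM: Re = 4.4% + 2.18 × 3.9% = 12.9020%.
Total capital V = 148 + 55.5 = 203.5.
Equity: weight = 148/203.5 = 0.7273; cost = 12.902%.
Debt: weight = 55.5/203.5 = 0.2727; after-tax cost = 7.93% × (1 − 24.9%) = 5.9554%.
WACC = 0.7273 × 12.9020% + 0.2727 × 5.9554% = 11.0075%.

11.01%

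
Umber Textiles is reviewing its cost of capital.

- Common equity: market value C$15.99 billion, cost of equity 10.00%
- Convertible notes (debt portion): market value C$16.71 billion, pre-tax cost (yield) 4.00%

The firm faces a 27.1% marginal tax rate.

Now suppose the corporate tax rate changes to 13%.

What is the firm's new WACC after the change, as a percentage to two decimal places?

After the change:
Total capital V = 15.99 + 16.71 = 32.7.
Equity: weight = 15.99/32.7 = 0.4890; cost = 10%.
Convertible notes (debt portion): weight = 16.71/32.7 = 0.5110; after-tax cost = 4% × (1 − 13%) = 3.4800%.
WACC = 0.4890 × 10.0000% + 0.5110 × 3.4800% = 6.6682%.

6.67%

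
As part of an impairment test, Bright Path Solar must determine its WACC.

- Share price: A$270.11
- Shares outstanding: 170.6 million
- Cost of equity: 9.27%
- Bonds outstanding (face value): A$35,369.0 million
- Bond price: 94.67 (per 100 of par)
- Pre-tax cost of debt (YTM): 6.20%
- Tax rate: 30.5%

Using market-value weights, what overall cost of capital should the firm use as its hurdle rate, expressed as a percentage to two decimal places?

Market value of equity E = 270.11 × 170.6m = 46080.766m. Market value of debt D = 35369m × 94.67/100 = 33483.8323m.
Total capital V = 46080.766 + 33483.8323 = 79564.5983.
Equity: weight = 46080.766/79564.5983 = 0.5792; cost = 9.27%.
Bonds outstanding: weight = 33483.8323/79564.5983 = 0.4208; after-tax cost = 6.2% × (1 − 30.5%) = 4.3090%.
WACC = 0.5792 × 9.2700% + 0.4208 × 4.3090% = 7.1822%.

7.18%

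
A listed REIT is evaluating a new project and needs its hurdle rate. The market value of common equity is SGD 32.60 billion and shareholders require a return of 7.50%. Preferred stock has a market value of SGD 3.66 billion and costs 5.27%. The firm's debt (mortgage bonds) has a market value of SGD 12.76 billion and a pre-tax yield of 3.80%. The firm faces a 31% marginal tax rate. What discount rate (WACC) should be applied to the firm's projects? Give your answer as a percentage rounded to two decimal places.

6.06%

Total capital V = 32.6 + 3.66 + 12.76 = 49.02.
Equity: weight = 32.6/49.02 = 0.6650; cost = 7.5%.
Preferred: weight = 3.66/49.02 = 0.0747; cost = 5.27%.
Mortgage bonds: weight = 12.76/49.02 = 0.2603; after-tax cost = 3.8% × (1 − 31%) = 2.6220%.
WACC = 0.6650 × 7.5000% + 0.0747 × 5.2700% + 0.2603 × 2.6220% = 6.0637%.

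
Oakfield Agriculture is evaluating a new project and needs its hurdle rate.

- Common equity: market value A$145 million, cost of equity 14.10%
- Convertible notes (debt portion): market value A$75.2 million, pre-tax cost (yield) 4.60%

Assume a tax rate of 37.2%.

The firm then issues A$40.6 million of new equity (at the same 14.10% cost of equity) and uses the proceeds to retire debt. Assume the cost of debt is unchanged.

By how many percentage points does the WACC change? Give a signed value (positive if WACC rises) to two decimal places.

Current WACC:
Total capital V = 145 + 75.2 = 220.2.
Equity: weight = 145/220.2 = 0.6585; cost = 14.1%.
Convertible notes (debt portion): weight = 75.2/220.2 = 0.3415; after-tax cost = 4.6% × (1 − 37.2%) = 2.8888%.
WACC = 0.6585 × 14.1000% + 0.3415 × 2.8888% = 10.2713%.
After the change:
Total capital V = 185.6 + 34.6 = 220.2.
Equity: weight = 185.6/220.2 = 0.8429; cost = 14.1%.
Convertible notes (debt portion): weight = 34.6/220.2 = 0.1571; after-tax cost = 4.6% × (1 − 37.2%) = 2.8888%.
WACC = 0.8429 × 14.1000% + 0.1571 × 2.8888% = 12.3384%.
Change in WACC = 12.3384% − 10.2713% = 2.0671 pp.

+2.07 pp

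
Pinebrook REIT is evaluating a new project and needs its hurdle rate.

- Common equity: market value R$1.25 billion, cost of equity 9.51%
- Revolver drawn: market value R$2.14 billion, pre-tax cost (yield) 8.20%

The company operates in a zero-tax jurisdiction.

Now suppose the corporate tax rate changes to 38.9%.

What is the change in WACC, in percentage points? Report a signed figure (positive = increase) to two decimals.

-2.01 pp

Current WACC:
Total capital V = 1.25 + 2.14 = 3.39.
Equity: weight = 1.25/3.39 = 0.3687; cost = 9.51%.
Revolver drawn: weight = 2.14/3.39 = 0.6313; after-tax cost = 8.2% × (1 − 0%) = 8.2000%.
WACC = 0.3687 × 9.5100% + 0.6313 × 8.2000% = 8.6830%.
After the change:
Total capital V = 1.25 + 2.14 = 3.39.
Equity: weight = 1.25/3.39 = 0.3687; cost = 9.51%.
Revolver drawn: weight = 2.14/3.39 = 0.6313; after-tax cost = 8.2% × (1 − 38.9%) = 5.0102%.
WACC = 0.3687 × 9.5100% + 0.6313 × 5.0102% = 6.6694%.
Change in WACC = 6.6694% − 8.6830% = -2.0136 pp.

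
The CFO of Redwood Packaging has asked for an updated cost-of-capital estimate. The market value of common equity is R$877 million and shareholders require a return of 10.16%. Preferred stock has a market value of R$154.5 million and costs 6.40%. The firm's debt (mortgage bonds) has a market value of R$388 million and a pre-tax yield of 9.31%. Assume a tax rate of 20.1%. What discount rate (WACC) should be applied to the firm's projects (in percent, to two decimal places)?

Total capital V = 877 + 154.5 + 388 = 1419.5.
Equity: weight = 877/1419.5 = 0.6178; cost = 10.16%.
Preferred: weight = 154.5/1419.5 = 0.1088; cost = 6.4%.
Mortgage bonds: weight = 388/1419.5 = 0.2733; after-tax cost = 9.31% × (1 − 20.1%) = 7.4387%.
WACC = 0.6178 × 10.1600% + 0.1088 × 6.4000% + 0.2733 × 7.4387% = 9.0069%.

9.01%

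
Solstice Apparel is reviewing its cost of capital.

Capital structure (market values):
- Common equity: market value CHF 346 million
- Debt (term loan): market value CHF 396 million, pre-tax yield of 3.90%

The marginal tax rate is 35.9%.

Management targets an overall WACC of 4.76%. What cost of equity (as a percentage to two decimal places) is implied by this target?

Total capital V = 346 + 396 = 742.
Equity weight = 346/742 = 0.4663.
Term loan weight = 396/742 = 0.5337.
Debt contribution = 0.5337 × 3.9% × (1 − 35.9%) = 1.3342%.
Required equity contribution = 4.76% − 1.3342% = 3.4258%.
Re = 3.4258% / 0.4663 = 7.3467%.

7.35%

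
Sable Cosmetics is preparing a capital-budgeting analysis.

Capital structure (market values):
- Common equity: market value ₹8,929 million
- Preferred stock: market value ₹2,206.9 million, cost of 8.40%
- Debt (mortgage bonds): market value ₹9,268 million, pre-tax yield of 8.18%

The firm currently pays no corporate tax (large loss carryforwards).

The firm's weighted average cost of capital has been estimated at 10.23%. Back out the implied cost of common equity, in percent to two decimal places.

Total capital V = 8929 + 2206.9 + 9268 = 20403.9.
Equity weight = 8929/20403.9 = 0.4376.
Preferred weight = 2206.9/20403.9 = 0.1082.
Mortgage bonds weight = 9268/20403.9 = 0.4542.
Debt contribution = 0.4542 × 8.18% × (1 − 0%) = 3.7156%.
Preferred contribution = 0.1082 × 8.4% = 0.9085%.
Required equity contribution = 10.23% − 4.6241% = 5.6059%.
Re = 5.6059% / 0.4376 = 12.8101%.

12.81%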